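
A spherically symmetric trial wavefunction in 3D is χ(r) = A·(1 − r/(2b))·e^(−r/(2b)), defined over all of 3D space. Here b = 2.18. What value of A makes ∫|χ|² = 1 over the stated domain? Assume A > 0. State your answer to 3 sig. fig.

We need A² ∫|f|² 4πr² dr = 1, taking the integral from 0 to ∞.
With ∫₀^∞ r^4 e^(−αr) dr = 4!/α^5, with χ = A·(1 − r/(2b))·e^(−r/(2b)), the integral evaluates to A²·[8·π·b^3].
So A² = (8·π·b^3)^(−1).
Plugging in b = 2.18 yields A = 0.06197.

A ≈ 0.0620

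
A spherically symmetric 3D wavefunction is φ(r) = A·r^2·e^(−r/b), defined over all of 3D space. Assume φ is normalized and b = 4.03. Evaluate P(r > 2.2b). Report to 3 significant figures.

P ≈ 0.844

P = ∫ |φ|² 4πr² dr over r > 2.2b.
The full normalization integral is A²·[45·π·b^7/2] = 1, fixing A².
Substituting u = r/b, A², 4π and the length scale all cancel in the ratio: P = ∫_{2.2}^{∞} u^6·e^(-2·u) du / ∫_{0}^{∞} u^6·e^(-2·u) du.
An antiderivative of u^6·e^(-2·u) is -(4·u^6 + 12·u^5 + 30·u^4 + 60·u^3 + 90·u^2 + 90·u + 45)·e^(-2·u)/8; evaluating from 2.2 to ∞ gives ≈ 4.7455, while the full integral is 45/8.
Taking the ratio yields P = 0.8436.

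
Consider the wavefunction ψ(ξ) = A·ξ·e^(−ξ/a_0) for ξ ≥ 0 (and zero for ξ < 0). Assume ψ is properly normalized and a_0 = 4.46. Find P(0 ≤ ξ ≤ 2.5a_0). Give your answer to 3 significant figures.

P ≈ 0.875

|ψ|² is the probability density, so P = ∫_{0}^{2.5a_0} |ψ|² dξ.
The normalization integral ∫|ψ|²dξ over the whole domain equals a_0^3/4·A², and A² cancels in the ratio.
In terms of u = ξ/a_0 (A² and the length scale cancel between numerator and denominator), P = [∫_{0}^{2.5} u^2·e^(-2·u) du] / [∫_{0}^{∞} u^2·e^(-2·u) du].
Using ∫ u^2·e^(-2·u) du = -(2·u^2 + 2·u + 1)·e^(-2·u)/4, the numerator is 1/4 - 37·e^(-5)/8 and the denominator is 1/4.
The result is P = 0.8753.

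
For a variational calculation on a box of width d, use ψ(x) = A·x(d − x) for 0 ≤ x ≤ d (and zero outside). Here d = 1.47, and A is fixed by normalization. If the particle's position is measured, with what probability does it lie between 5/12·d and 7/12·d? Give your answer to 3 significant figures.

P ≈ 0.307

The probability is P = ∫ |ψ|² dx over [5/12·d, 7/12·d].
Since A² = 1/(d^5/30), this is the region integral divided by the full normalization integral.
In terms of u = x/d (A² and the length scale cancel between numerator and denominator), P = [∫_{5/12}^{7/12} u^2·(1 - u)^2 du] / [∫_{0}^{1} u^2·(1 - u)^2 du].
With ∫ u^2·(1 - u)^2 du = u^3·(6·u^2 - 15·u + 10)/30 + C, the region integral is ≈ 0.010225 and the full one is 1/30.
This works out to P = 0.3068.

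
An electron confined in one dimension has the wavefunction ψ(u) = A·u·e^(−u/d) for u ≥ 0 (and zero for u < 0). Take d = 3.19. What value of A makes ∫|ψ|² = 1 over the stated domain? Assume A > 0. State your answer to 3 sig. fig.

We need A² ∫|f|² du = 1, taking the integral from 0 to ∞.
Using ∫₀^∞ uⁿ e^(−αu) du = n!/αⁿ⁺¹, the integral (without the A² prefactor) comes out to d^3/4.
Setting this equal to 1 gives A² = 1/(d^3/4).
With d = 3.19: A² = 0.1232 and A = 0.3510.

A ≈ 0.351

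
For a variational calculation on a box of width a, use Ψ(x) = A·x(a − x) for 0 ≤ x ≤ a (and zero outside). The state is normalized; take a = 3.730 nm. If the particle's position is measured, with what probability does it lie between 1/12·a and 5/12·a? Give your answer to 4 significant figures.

P ≈ 0.3415

The probability is P = ∫ |Ψ|² dx over [1/12·a, 5/12·a].
With A² fixed by ∫|Ψ|² = 1, i.e. A² = (a^5/30)^(−1), substitute and integrate.
Substituting u = x/a, A² and the length scale cancel in the ratio: P = ∫_{1/12}^{5/12} u^2·(1 - u)^2 du / ∫_{0}^{1} u^2·(1 - u)^2 du.
An antiderivative of u^2·(1 - u)^2 is u^3·(6·u^2 - 15·u + 10)/30; evaluating from 1/12 to 5/12 gives ≈ 0.0113844, while the full integral is 1/30.
This works out to P = 0.34153.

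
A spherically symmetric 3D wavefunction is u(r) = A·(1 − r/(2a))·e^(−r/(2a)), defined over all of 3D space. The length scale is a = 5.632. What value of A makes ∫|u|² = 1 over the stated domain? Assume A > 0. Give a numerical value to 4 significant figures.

We need A² ∫|f|² 4πr² dr = 1, taking the integral from 0 to ∞.
With ∫₀^∞ r^4 e^(−αr) dr = 4!/α^5, the integral (without the A² prefactor) comes out to 8·π·a^3.
Setting this equal to 1 gives A² = 1/(8·π·a^3).
Substituting a = 5.632 gives A² = 0.00022273, so A = 0.014924.

A ≈ 0.01492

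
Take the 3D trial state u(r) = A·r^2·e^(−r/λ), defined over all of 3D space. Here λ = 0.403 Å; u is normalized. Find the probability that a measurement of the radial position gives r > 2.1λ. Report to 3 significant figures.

With dV = 4πr²dr, the probability is ∫|u|² dV over r > 2.1λ.
A² is fixed by ∫₀^∞ 4πr²|u|² dr = 1, i.e. A² = (45·π·λ^7/2)^(−1).
Let t = r/λ; then A², 4π and the length scale all cancel, so P = ∫_{2.1}^{∞} t^6·e^(-2·t) dt ÷ ∫_{0}^{∞} t^6·e^(-2·t) dt.
With ∫ t^6·e^(-2·t) dt = -(4·t^6 + 12·t^5 + 30·t^4 + 60·t^3 + 90·t^2 + 90·t + 45)·e^(-2·t)/8 + C, the region integral is ≈ 4.8795 and the full one is 45/8.
The region integral divided by the full integral gives P = 0.8675.

P ≈ 0.867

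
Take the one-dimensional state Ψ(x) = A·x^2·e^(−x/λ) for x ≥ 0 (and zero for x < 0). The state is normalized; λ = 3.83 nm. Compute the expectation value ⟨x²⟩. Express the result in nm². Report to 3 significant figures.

⟨x^2⟩ ≈ 110 nm^2

By definition ⟨x²⟩ = ∫ x^2 |Ψ(x)|² dx.
Since the A² factors cancel between numerator and denominator, ⟨x²⟩ = 15·λ^2/2.
With λ = 3.83, ⟨x^2⟩ = 110.0.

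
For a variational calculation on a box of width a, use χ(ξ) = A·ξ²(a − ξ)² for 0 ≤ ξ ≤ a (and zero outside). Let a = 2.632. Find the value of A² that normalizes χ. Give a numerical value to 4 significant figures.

The normalization condition is ∫|χ|² dξ = 1 from 0 to a.
With χ = A·ξ²(a − ξ)², the integral evaluates to A²·[a^9/630].
Hence A² = 1/[a^9/630].
Substituting a = 2.632 gives A² = 0.10394, so A = 0.32239.

A^2 ≈ 0.1039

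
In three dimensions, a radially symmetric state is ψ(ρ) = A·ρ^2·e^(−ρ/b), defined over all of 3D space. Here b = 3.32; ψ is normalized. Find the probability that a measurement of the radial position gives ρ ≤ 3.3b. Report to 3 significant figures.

With dV = 4πρ²dρ, the probability is ∫|ψ|² dV over ρ ≤ 3.3b.
Normalization gives A² = 1/(45·π·b^7/2).
Substituting u = ρ/b, A², 4π and the length scale all cancel in the ratio: P = ∫_{0}^{3.3} u^6·e^(-2·u) du / ∫_{0}^{∞} u^6·e^(-2·u) du.
An antiderivative of u^6·e^(-2·u) is -(4·u^6 + 12·u^5 + 30·u^4 + 60·u^3 + 90·u^2 + 90·u + 45)·e^(-2·u)/8; evaluating from 0 to 3.3 gives ≈ 2.7515, while the full integral is 45/8.
This evaluates to P = 0.4892.

P ≈ 0.489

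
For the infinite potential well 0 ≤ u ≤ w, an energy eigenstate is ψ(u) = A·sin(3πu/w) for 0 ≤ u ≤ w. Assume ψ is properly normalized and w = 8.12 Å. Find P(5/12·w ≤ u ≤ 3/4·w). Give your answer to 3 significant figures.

P ≈ 0.333

The probability is P = ∫ |ψ|² du over [5/12·w, 3/4·w].
The normalization integral ∫|ψ|²du over the whole domain equals w/2·A², and A² cancels in the ratio.
Substituting t = u/w, A² and the length scale cancel in the ratio: P = ∫_{5/12}^{3/4} sin(3·π·t)^2 dt / ∫_{0}^{1} sin(3·π·t)^2 dt.
An antiderivative of sin(3·π·t)^2 is t/2 - sin(6·π·t)/(12·π); evaluating from 5/12 to 3/4 gives 1/6, while the full integral is 1/2.
Taking the ratio, P = 1/3.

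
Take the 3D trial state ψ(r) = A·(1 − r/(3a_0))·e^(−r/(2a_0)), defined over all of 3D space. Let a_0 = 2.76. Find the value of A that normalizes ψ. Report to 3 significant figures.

A ≈ 0.0753

We need A² ∫|f|² 4πr² dr = 1, taking the integral from 0 to ∞.
The angular integral contributes 4π, leaving ∫₀^∞ r²|ψ|² dr.
Carrying out the integral gives A² · 8·π·a_0^3/3.
Hence A² = 1/[8·π·a_0^3/3].
Substituting a_0 = 2.76 gives A² = 0.005677, so A = 0.07535.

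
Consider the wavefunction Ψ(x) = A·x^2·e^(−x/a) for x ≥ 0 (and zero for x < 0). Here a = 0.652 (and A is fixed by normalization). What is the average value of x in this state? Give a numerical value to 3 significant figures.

⟨x⟩ = ∫ x |Ψ|² dx over the full domain.
Recall ∫₀^∞ x^m e^(−x/β) dx = m!·β^(m+1), since the A² factors cancel between numerator and denominator, ⟨x⟩ = 5·a/2.
With a = 0.652, ⟨x⟩ = 1.630.

⟨x⟩ ≈ 1.63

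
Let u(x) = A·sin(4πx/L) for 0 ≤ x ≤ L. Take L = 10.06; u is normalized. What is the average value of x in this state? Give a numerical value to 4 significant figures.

By definition ⟨x⟩ = ∫ x |u(x)|² dx.
With ∫₀^L sin²(nπx/L) dx = L/2, evaluating both integrals, ⟨x⟩ = L/2.
With L = 10.06, ⟨x⟩ = 5.0300.

⟨x⟩ ≈ 5.030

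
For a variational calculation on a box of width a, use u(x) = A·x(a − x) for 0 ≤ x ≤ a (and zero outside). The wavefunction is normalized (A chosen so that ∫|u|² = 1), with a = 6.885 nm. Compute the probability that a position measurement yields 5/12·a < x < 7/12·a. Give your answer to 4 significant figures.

|u|² is the probability density, so P = ∫_{5/12·a}^{7/12·a} |u|² dx.
With A² fixed by ∫|u|² = 1, i.e. A² = (a^5/30)^(−1), substitute and integrate.
Substituting t = x/a, A² and the length scale cancel in the ratio: P = ∫_{5/12}^{7/12} t^2·(1 - t)^2 dt / ∫_{0}^{1} t^2·(1 - t)^2 dt.
With ∫ t^2·(1 - t)^2 dt = t^3·(6·t^2 - 15·t + 10)/30 + C, the region integral is ≈ 0.0102254 and the full one is 1/30.
The result is P = 0.30676.

P ≈ 0.3068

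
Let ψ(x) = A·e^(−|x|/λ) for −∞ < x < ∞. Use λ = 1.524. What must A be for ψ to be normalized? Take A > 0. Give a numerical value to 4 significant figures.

We need A² ∫|f|² dx = 1, taking the integral from −∞ to ∞.
Recall ∫₀^∞ x^m e^(−x/β) dx = m!·β^(m+1), carrying out the integral gives A² · λ.
Setting this equal to 1 gives A² = 1/(λ).
Substituting λ = 1.524 gives A² = 0.65617, so A = 0.81004.

A ≈ 0.8100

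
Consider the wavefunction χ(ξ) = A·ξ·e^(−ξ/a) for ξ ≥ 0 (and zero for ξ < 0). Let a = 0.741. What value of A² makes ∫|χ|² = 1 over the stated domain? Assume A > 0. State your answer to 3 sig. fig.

We need A² ∫|f|² dξ = 1, taking the integral from 0 to ∞.
Using ∫₀^∞ ξⁿ e^(−αξ) dξ = n!/αⁿ⁺¹, the integral (without the A² prefactor) comes out to a^3/4.
Setting this equal to 1 gives A² = 1/(a^3/4).
Plugging in a = 0.741 yields A = 3.135.

A^2 ≈ 9.83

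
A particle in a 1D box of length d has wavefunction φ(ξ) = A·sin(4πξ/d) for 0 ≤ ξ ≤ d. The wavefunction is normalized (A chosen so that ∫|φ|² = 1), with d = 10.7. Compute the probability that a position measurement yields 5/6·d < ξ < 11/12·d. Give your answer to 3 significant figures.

P ≈ 0.152

P = ∫_{5/6·d}^{11/12·d} |φ(ξ)|² dξ.
Since A² = 1/(d/2), this is the region integral divided by the full normalization integral.
In terms of u = ξ/d (A² and the length scale cancel between numerator and denominator), P = [∫_{5/6}^{11/12} sin(4·π·u)^2 du] / [∫_{0}^{1} sin(4·π·u)^2 du].
Using ∫ sin(4·π·u)^2 du = u/2 - sin(4·π·u)·cos(4·π·u)/(8·π), the numerator is √(3)/(16·π) + 1/24 and the denominator is 1/2.
This works out to P = (√(3)/8 + π/12)/π.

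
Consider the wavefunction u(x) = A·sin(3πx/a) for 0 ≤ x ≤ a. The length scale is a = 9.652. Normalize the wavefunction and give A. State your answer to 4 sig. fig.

A ≈ 0.4552

Require ∫ |u|² dx = 1 over the whole domain.
Using sin²θ = (1 − cos 2θ)/2, with u = A·sin(3πx/a), the integral evaluates to A²·[a/2].
Substituting a = 9.652 gives A² = 0.20721, so A = 0.45520.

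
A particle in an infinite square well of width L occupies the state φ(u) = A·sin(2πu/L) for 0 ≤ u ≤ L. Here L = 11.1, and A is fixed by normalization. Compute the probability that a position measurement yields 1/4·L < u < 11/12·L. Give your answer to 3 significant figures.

|φ|² is the probability density, so P = ∫_{1/4·L}^{11/12·L} |φ|² du.
The normalization integral ∫|φ|²du over the whole domain equals L/2·A², and A² cancels in the ratio.
Substituting t = u/L, A² and the length scale cancel in the ratio: P = ∫_{1/4}^{11/12} sin(2·π·t)^2 dt / ∫_{0}^{1} sin(2·π·t)^2 dt.
An antiderivative of sin(2·π·t)^2 is t/2 - sin(4·π·t)/(8·π); evaluating from 1/4 to 11/12 gives √(3)/(16·π) + 1/3, while the full integral is 1/2.
This works out to P = √(3)/(8·π) + 2/3.

P ≈ 0.736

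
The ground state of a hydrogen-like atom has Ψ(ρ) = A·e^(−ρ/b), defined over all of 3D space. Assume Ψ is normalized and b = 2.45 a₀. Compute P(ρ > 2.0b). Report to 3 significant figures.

P ≈ 0.238

P = ∫ |Ψ|² 4πρ² dρ over ρ > 2.0b.
Normalization gives A² = 1/(π·b^3).
In terms of u = ρ/b (A², 4π and the length scale all cancel between numerator and denominator), P = [∫_{2.0}^{∞} u^2·e^(-2·u) du] / [∫_{0}^{∞} u^2·e^(-2·u) du].
An antiderivative of u^2·e^(-2·u) is -(2·u^2 + 2·u + 1)·e^(-2·u)/4; evaluating from 2.0 to ∞ gives 13·e^(-4)/4, while the full integral is 1/4.
The region integral divided by the full integral gives P = 0.2381.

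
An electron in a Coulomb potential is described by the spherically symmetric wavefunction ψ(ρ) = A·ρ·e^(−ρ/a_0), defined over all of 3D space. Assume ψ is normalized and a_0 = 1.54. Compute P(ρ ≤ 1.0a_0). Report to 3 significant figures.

Integrate the radial probability density 4πρ²|ψ|² over ρ ≤ 1.0a_0.
A² is fixed by ∫₀^∞ 4πρ²|ψ|² dρ = 1, i.e. A² = (3·π·a_0^5)^(−1).
Substituting u = ρ/a_0, A², 4π and the length scale all cancel in the ratio: P = ∫_{0}^{1.0} u^4·e^(-2·u) du / ∫_{0}^{∞} u^4·e^(-2·u) du.
With ∫ u^4·e^(-2·u) du = -(u^4/2 + u^3 + 3·u^2/2 + 3·u/2 + 3/4)·e^(-2·u) + C, the region integral is 3/4 - 21·e^(-2)/4 and the full one is 3/4.
The region integral divided by the full integral gives P = 0.05265.

P ≈ 0.0527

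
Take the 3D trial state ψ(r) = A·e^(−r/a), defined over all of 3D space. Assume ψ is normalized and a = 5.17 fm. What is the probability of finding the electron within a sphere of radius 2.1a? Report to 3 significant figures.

Integrate the radial probability density 4πr²|ψ|² over r ≤ 2.1a.
Normalization gives A² = 1/(π·a^3).
Substituting u = r/a, A², 4π and the length scale all cancel in the ratio: P = ∫_{0}^{2.1} u^2·e^(-2·u) du / ∫_{0}^{∞} u^2·e^(-2·u) du.
An antiderivative of u^2·e^(-2·u) is -(2·u^2 + 2·u + 1)·e^(-2·u)/4; evaluating from 0 to 2.1 gives 1/4 - 701·e^(-21/5)/200, while the full integral is 1/4.
This evaluates to P = 0.7898.

P ≈ 0.790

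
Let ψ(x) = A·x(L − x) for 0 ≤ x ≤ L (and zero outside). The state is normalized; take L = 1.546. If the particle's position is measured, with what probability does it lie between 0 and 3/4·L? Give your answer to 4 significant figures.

The probability is P = ∫ |ψ|² dx over [0, 3/4·L].
The normalization integral ∫|ψ|²dx over the whole domain equals L^5/30·A², and A² cancels in the ratio.
In terms of u = x/L (A² and the length scale cancel between numerator and denominator), P = [∫_{0}^{3/4} u^2·(1 - u)^2 du] / [∫_{0}^{1} u^2·(1 - u)^2 du].
An antiderivative of u^2·(1 - u)^2 is u^3·(6·u^2 - 15·u + 10)/30; evaluating from 0 to 3/4 gives 153/5120, while the full integral is 1/30.
Evaluating gives P = 459/512.

P ≈ 0.8965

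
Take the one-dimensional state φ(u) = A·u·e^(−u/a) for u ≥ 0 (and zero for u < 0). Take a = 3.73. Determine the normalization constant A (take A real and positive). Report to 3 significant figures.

We need A² ∫|f|² du = 1, taking the integral from 0 to ∞.
Using ∫₀^∞ uⁿ e^(−αu) du = n!/αⁿ⁺¹, with φ = A·u·e^(−u/a), the integral evaluates to A²·[a^3/4].
Setting this equal to 1 gives A² = 1/(a^3/4).
Plugging in a = 3.73 yields A = 0.2776.

A ≈ 0.278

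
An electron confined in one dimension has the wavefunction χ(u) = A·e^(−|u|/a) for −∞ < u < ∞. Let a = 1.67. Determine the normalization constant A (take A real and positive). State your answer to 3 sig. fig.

A ≈ 0.774

Require ∫ |χ|² du = 1 over the whole domain.
Using ∫₀^∞ uⁿ e^(−αu) du = n!/αⁿ⁺¹, the integral (without the A² prefactor) comes out to a.
Setting this equal to 1 gives A² = 1/(a).
With a = 1.67: A² = 0.5988 and A = 0.7738.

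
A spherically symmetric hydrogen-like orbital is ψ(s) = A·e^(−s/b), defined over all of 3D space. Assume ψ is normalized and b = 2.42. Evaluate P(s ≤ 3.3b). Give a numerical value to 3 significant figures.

Integrate the radial probability density 4πs²|ψ|² over s ≤ 3.3b.
A² is fixed by ∫₀^∞ 4πs²|ψ|² ds = 1, i.e. A² = (π·b^3)^(−1).
Substituting u = s/b, A², 4π and the length scale all cancel in the ratio: P = ∫_{0}^{3.3} u^2·e^(-2·u) du / ∫_{0}^{∞} u^2·e^(-2·u) du.
Using ∫ u^2·e^(-2·u) du = -(2·u^2 + 2·u + 1)·e^(-2·u)/4, the numerator is 1/4 - 1469·e^(-33/5)/200 and the denominator is 1/4.
This evaluates to P = 0.9600.

P ≈ 0.960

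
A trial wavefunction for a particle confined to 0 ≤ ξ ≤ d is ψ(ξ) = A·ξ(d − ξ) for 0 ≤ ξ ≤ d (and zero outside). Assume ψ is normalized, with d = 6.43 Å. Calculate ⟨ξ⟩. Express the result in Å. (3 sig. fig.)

⟨ξ⟩ ≈ 3.22 Å

By definition ⟨ξ⟩ = ∫ ξ |ψ(ξ)|² dξ.
Expanding the polynomial and integrating term by term, since the A² factors cancel between numerator and denominator, ⟨ξ⟩ = d/2.
With d = 6.43, ⟨ξ⟩ = 3.215.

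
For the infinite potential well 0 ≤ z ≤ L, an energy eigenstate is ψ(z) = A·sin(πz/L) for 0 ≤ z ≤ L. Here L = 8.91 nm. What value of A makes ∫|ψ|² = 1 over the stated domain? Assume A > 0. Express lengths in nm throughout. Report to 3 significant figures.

We need A² ∫|f|² dz = 1, taking the integral from 0 to L.
With ∫₀^L sin²(nπz/L) dz = L/2, carrying out the integral gives A² · L/2.
So A² = (L/2)^(−1).
With L = 8.91: A² = 0.2245 and A = 0.4738.

A ≈ 0.474 nm^(-1/2)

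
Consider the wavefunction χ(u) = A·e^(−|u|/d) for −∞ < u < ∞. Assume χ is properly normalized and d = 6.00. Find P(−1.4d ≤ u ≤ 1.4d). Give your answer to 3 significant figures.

The probability is P = ∫ |χ|² du over [−1.4d, 1.4d].
Since A² = 1/(d), this is the region integral divided by the full normalization integral.
Both integrals are even about u = 0, so only the u ≥ 0 halves are needed (the factors of 2 cancel). Let t = u/d; then A² and the length scale cancel, so P = ∫_{0}^{1.4} e^(-2·t) dt ÷ ∫_{0}^{∞} e^(-2·t) dt.
An antiderivative of e^(-2·t) is -e^(-2·t)/2; evaluating from 0 to 1.4 gives 1/2 - e^(-14/5)/2, while the full integral is 1/2.
Evaluating gives P = 0.9392.

P ≈ 0.939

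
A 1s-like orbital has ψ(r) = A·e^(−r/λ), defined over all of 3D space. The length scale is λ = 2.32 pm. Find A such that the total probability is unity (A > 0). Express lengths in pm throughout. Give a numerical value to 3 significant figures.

Normalization requires ∫|ψ|² 4πr² dr = 1, integrated from 0 to ∞.
(Spherical symmetry: dV = 4πr² dr.)
Recall ∫₀^∞ r^m e^(−r/β) dr = m!·β^(m+1), the integral (without the A² prefactor) comes out to π·λ^3.
Plugging in λ = 2.32 yields A = 0.1597.

A ≈ 0.160 pm^(-3/2)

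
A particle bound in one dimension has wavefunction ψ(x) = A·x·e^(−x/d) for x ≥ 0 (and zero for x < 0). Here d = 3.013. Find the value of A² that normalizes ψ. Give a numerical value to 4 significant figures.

A^2 ≈ 0.1462

Require ∫ |ψ|² dx = 1 over the whole domain.
Using ∫₀^∞ xⁿ e^(−αx) dx = n!/αⁿ⁺¹, the integral (without the A² prefactor) comes out to d^3/4.
So A² = (d^3/4)^(−1).
With d = 3.013: A² = 0.14624 and A = 0.38241.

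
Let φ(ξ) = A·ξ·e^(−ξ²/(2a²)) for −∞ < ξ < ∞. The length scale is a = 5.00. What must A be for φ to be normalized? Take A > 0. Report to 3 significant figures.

A ≈ 0.0950

We need A² ∫|f|² dξ = 1, taking the integral from −∞ to ∞.
The integral (without the A² prefactor) comes out to √(π)·a^3/2.
So A² = (√(π)·a^3/2)^(−1).
Substituting a = 5.00 gives A² = 0.009027, so A = 0.09501.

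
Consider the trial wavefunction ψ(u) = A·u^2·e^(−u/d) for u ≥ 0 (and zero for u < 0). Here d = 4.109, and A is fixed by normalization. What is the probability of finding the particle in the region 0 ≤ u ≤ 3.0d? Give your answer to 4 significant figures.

P ≈ 0.7149

P = ∫_{0}^{3.0d} |ψ(u)|² du.
The normalization integral ∫|ψ|²du over the whole domain equals 3·d^5/4·A², and A² cancels in the ratio.
Let t = u/d; then A² and the length scale cancel, so P = ∫_{0}^{3.0} t^4·e^(-2·t) dt ÷ ∫_{0}^{∞} t^4·e^(-2·t) dt.
Using ∫ t^4·e^(-2·t) dt = -(t^4/2 + t^3 + 3·t^2/2 + 3·t/2 + 3/4)·e^(-2·t), the numerator is 3/4 - 345·e^(-6)/4 and the denominator is 3/4.
Taking the ratio, P = 0.71494.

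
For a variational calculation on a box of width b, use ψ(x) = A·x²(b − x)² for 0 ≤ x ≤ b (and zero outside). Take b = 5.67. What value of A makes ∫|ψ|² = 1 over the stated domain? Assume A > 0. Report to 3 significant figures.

A ≈ 0.0102

Require ∫ |ψ|² dx = 1 over the whole domain.
Expanding the polynomial and integrating term by term, carrying out the integral gives A² · b^9/630.
Setting this equal to 1 gives A² = 1/(b^9/630).
Substituting b = 5.67 gives A² = 0.0001040, so A = 0.01020.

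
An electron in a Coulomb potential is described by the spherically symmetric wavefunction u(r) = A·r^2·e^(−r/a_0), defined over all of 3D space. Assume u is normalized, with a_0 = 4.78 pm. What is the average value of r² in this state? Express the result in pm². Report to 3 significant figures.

⟨r²⟩ = ∫ r^2 |u|² 4πr² dr over the full domain.
Recall ∫₀^∞ r^m e^(−r/β) dr = m!·β^(m+1), evaluating both integrals, ⟨r²⟩ = 14·a_0^2.
With a_0 = 4.78, ⟨r^2⟩ = 319.9.

⟨r^2⟩ ≈ 320 pm^2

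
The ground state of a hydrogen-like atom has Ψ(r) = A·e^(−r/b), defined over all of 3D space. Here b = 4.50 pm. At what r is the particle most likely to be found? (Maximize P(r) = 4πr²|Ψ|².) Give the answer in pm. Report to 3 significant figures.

r ≈ 4.50 pm

The maximum of P(r) = 4πr²|Ψ|² occurs where its derivative vanishes.
This gives r = b.
With b = 4.50, the most probable radial distance is 4.500 pm.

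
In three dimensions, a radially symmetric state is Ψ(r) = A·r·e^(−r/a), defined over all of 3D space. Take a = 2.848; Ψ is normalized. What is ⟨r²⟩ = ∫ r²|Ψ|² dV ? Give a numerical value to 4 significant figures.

⟨r^2⟩ ≈ 60.83

⟨r²⟩ = ∫ r^2 |Ψ|² 4πr² dr over the full domain.
The ratio of the moment integral to the normalization integral gives ⟨r²⟩ = 15·a^2/2.
Putting a = 2.848 gives 60.833.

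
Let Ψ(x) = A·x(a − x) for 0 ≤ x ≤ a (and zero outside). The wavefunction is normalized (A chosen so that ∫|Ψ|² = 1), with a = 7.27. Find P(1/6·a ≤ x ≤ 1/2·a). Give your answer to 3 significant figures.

The probability is P = ∫ |Ψ|² dx over [1/6·a, 1/2·a].
With A² fixed by ∫|Ψ|² = 1, i.e. A² = (a^5/30)^(−1), substitute and integrate.
Substituting u = x/a, A² and the length scale cancel in the ratio: P = ∫_{1/6}^{1/2} u^2·(1 - u)^2 du / ∫_{0}^{1} u^2·(1 - u)^2 du.
An antiderivative of u^2·(1 - u)^2 is u^3·(6·u^2 - 15·u + 10)/30; evaluating from 1/6 to 1/2 gives ≈ 0.015484, while the full integral is 1/30.
Taking the ratio, P = 301/648.

P ≈ 0.465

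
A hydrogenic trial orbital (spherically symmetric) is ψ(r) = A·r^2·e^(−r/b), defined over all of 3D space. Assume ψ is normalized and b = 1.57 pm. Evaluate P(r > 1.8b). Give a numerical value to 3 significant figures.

P ≈ 0.927

Integrate the radial probability density 4πr²|ψ|² over r > 1.8b.
A² is fixed by ∫₀^∞ 4πr²|ψ|² dr = 1, i.e. A² = (45·π·b^7/2)^(−1).
In terms of u = r/b (A², 4π and the length scale all cancel between numerator and denominator), P = [∫_{1.8}^{∞} u^6·e^(-2·u) du] / [∫_{0}^{∞} u^6·e^(-2·u) du].
With ∫ u^6·e^(-2·u) du = -(4·u^6 + 12·u^5 + 30·u^4 + 60·u^3 + 90·u^2 + 90·u + 45)·e^(-2·u)/8 + C, the region integral is ≈ 5.2128 and the full one is 45/8.
This evaluates to P = 0.9267.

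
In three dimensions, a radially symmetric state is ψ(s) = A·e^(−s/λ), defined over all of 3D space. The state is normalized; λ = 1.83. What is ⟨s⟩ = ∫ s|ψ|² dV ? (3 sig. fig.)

⟨s⟩ ≈ 2.75

By definition ⟨s⟩ = ∫ s |ψ(s)|² 4πs² ds.
Evaluating both integrals, ⟨s⟩ = 3·λ/2.
With λ = 1.83, ⟨s⟩ = 2.745.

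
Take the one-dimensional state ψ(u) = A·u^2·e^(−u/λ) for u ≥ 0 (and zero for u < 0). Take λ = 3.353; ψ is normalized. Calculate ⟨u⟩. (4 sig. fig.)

⟨u⟩ = ∫ u |ψ|² du over the full domain.
Evaluating both integrals, ⟨u⟩ = 5·λ/2.
Putting λ = 3.353 gives 8.3825.

⟨u⟩ ≈ 8.383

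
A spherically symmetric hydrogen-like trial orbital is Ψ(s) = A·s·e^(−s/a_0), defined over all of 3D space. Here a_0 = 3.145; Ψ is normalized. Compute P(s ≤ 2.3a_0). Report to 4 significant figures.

With dV = 4πs²ds, the probability is ∫|Ψ|² dV over s ≤ 2.3a_0.
The full normalization integral is A²·[3·π·a_0^5] = 1, fixing A².
Let u = s/a_0; then A², 4π and the length scale all cancel, so P = ∫_{0}^{2.3} u^4·e^(-2·u) du ÷ ∫_{0}^{∞} u^4·e^(-2·u) du.
With ∫ u^4·e^(-2·u) du = -(u^4/2 + u^3 + 3·u^2/2 + 3·u/2 + 3/4)·e^(-2·u) + C, the region integral is ≈ 0.365074 and the full one is 3/4.
This evaluates to P = 0.48677.

P ≈ 0.4868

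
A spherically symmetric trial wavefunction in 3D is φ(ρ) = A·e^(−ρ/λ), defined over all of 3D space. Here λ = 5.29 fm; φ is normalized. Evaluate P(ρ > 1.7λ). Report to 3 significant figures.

With dV = 4πρ²dρ, the probability is ∫|φ|² dV over ρ > 1.7λ.
Normalization gives A² = 1/(π·λ^3).
Substituting u = ρ/λ, A², 4π and the length scale all cancel in the ratio: P = ∫_{1.7}^{∞} u^2·e^(-2·u) du / ∫_{0}^{∞} u^2·e^(-2·u) du.
With ∫ u^2·e^(-2·u) du = -(2·u^2 + 2·u + 1)·e^(-2·u)/4 + C, the region integral is 509·e^(-17/5)/200 and the full one is 1/4.
This evaluates to P = 0.3397.

P ≈ 0.340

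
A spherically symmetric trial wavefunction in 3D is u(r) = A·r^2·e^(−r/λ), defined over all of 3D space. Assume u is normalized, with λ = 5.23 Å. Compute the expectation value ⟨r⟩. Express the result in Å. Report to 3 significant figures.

⟨r⟩ = ∫ r |u|² 4πr² dr over the full domain.
The ratio of the moment integral to the normalization integral gives ⟨r⟩ = 7·λ/2.
With λ = 5.23, ⟨r⟩ = 18.31.

⟨r⟩ ≈ 18.3 Å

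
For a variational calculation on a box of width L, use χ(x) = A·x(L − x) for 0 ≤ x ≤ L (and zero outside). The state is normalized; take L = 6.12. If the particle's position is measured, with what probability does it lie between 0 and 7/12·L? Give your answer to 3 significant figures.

P ≈ 0.653

The probability is P = ∫ |χ|² dx over [0, 7/12·L].
With A² fixed by ∫|χ|² = 1, i.e. A² = (L^5/30)^(−1), substitute and integrate.
In terms of u = x/L (A² and the length scale cancel between numerator and denominator), P = [∫_{0}^{7/12} u^2·(1 - u)^2 du] / [∫_{0}^{1} u^2·(1 - u)^2 du].
With ∫ u^2·(1 - u)^2 du = u^3·(6·u^2 - 15·u + 10)/30 + C, the region integral is ≈ 0.021779 and the full one is 1/30.
Evaluating gives P = 0.6534.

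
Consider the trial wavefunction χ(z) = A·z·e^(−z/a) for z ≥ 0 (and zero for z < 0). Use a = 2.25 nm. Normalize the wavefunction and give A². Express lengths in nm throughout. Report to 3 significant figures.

Require ∫ |χ|² dz = 1 over the whole domain.
Carrying out the integral gives A² · a^3/4.
Setting this equal to 1 gives A² = 1/(a^3/4).
With a = 2.25: A² = 0.3512 and A = 0.5926.

A^2 ≈ 0.351 nm^(-3)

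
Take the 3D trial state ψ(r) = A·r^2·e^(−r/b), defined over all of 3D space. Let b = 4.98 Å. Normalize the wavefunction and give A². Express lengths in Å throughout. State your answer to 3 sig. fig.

Normalization requires ∫|ψ|² 4πr² dr = 1, integrated from 0 to ∞.
The angular integral contributes 4π, leaving ∫₀^∞ r²|ψ|² dr.
With ∫₀^∞ r^6 e^(−αr) dr = 6!/α^7, carrying out the integral gives A² · 45·π·b^7/2.
So A² = (45·π·b^7/2)^(−1).
Plugging in b = 4.98 yields A = 0.0004315.

A^2 ≈ 1.86E-7 Å^(-7)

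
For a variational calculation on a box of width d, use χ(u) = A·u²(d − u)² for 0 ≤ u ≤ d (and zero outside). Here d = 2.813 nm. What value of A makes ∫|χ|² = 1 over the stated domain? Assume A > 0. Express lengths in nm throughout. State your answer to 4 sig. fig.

A ≈ 0.2390 nm^(-9/2)

Require ∫ |χ|² du = 1 over the whole domain.
∫|χ|² du = A²·(d^9/630).
Plugging in d = 2.813 yields A = 0.23900.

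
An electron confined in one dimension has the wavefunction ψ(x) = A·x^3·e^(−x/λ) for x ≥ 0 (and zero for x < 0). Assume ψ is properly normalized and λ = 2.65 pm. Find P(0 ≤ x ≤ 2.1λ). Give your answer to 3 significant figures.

|ψ|² is the probability density, so P = ∫_{0}^{2.1λ} |ψ|² dx.
The normalization integral ∫|ψ|²dx over the whole domain equals 45·λ^7/8·A², and A² cancels in the ratio.
In terms of u = x/λ (A² and the length scale cancel between numerator and denominator), P = [∫_{0}^{2.1} u^6·e^(-2·u) du] / [∫_{0}^{∞} u^6·e^(-2·u) du].
Using ∫ u^6·e^(-2·u) du = -(4·u^6 + 12·u^5 + 30·u^4 + 60·u^3 + 90·u^2 + 90·u + 45)·e^(-2·u)/8, the numerator is ≈ 0.74552 and the denominator is 45/8.
Taking the ratio, P = 0.1325.

P ≈ 0.133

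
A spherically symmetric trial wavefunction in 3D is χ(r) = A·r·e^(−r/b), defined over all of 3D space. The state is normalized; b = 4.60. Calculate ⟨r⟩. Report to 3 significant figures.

⟨r⟩ ≈ 11.5

The expectation value is the |χ|²-weighted average of r: ∫ r|χ|² 4πr² dr.
Recall ∫₀^∞ r^m e^(−r/β) dr = m!·β^(m+1), since the A² factors cancel between numerator and denominator, ⟨r⟩ = 5·b/2.
With b = 4.60, ⟨r⟩ = 11.50.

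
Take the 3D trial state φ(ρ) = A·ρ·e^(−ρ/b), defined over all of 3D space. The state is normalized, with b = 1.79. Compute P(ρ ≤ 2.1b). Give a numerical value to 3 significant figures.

P ≈ 0.410

Integrate the radial probability density 4πρ²|φ|² over ρ ≤ 2.1b.
Normalization gives A² = 1/(3·π·b^5).
In terms of u = ρ/b (A², 4π and the length scale all cancel between numerator and denominator), P = [∫_{0}^{2.1} u^4·e^(-2·u) du] / [∫_{0}^{∞} u^4·e^(-2·u) du].
Using ∫ u^4·e^(-2·u) du = -(u^4/2 + u^3 + 3·u^2/2 + 3·u/2 + 3/4)·e^(-2·u), the numerator is ≈ 0.30763 and the denominator is 3/4.
This evaluates to P = 0.4102.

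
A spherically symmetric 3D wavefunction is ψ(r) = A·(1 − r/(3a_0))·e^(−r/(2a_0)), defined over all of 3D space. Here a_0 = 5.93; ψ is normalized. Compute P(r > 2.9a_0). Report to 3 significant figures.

With dV = 4πr²dr, the probability is ∫|ψ|² dV over r > 2.9a_0.
The full normalization integral is A²·[8·π·a_0^3/3] = 1, fixing A².
Substituting u = r/a_0, A², 4π and the length scale all cancel in the ratio: P = ∫_{2.9}^{∞} u^2·(1 - u/3)^2·e^(-u) du / ∫_{0}^{∞} u^2·(1 - u/3)^2·e^(-u) du.
Using ∫ u^2·(1 - u/3)^2·e^(-u) du = (-u^4 + 2·u^3 - 3·u^2 - 6·u - 6)·e^(-u)/9, the numerator is ≈ 0.43150 and the denominator is 2/3.
Taking the ratio yields P = 0.6473.

P ≈ 0.647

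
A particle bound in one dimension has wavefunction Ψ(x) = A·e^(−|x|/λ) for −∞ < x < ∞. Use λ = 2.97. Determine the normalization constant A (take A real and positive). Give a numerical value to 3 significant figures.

Require ∫ |Ψ|² dx = 1 over the whole domain.
Recall ∫₀^∞ x^m e^(−x/β) dx = m!·β^(m+1), with Ψ = A·e^(−|x|/λ), the integral evaluates to A²·[λ].
Setting this equal to 1 gives A² = 1/(λ).
With λ = 2.97: A² = 0.3367 and A = 0.5803.

A ≈ 0.580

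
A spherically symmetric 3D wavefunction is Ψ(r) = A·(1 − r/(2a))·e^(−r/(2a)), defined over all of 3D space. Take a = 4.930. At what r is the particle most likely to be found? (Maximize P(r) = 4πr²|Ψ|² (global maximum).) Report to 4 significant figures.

r ≈ 25.81

Set d/dr [P(r) = 4πr²|Ψ|²] = 0 and solve for r > 0.
Solving yields r = a·(√(5) + 3).
With a = 4.930, the most probable radial distance is 25.814.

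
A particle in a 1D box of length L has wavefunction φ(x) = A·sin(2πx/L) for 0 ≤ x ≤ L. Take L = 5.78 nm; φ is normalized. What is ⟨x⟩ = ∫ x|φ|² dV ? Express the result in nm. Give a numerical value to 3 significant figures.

The expectation value is the |φ|²-weighted average of x: ∫ x|φ|² dx.
Using sin²θ = (1 − cos 2θ)/2, since the A² factors cancel between numerator and denominator, ⟨x⟩ = L/2.
With L = 5.78, ⟨x⟩ = 2.890.

⟨x⟩ ≈ 2.89 nm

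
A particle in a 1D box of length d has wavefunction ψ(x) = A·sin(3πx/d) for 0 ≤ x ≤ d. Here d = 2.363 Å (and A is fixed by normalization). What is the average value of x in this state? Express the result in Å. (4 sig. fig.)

⟨x⟩ = ∫ x |ψ|² dx over the full domain.
The ratio of the moment integral to the normalization integral gives ⟨x⟩ = d/2.
With d = 2.363, ⟨x⟩ = 1.1815.

⟨x⟩ ≈ 1.182 Å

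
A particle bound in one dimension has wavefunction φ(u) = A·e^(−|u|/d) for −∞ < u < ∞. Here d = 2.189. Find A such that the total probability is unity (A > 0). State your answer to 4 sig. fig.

Normalization requires ∫|φ|² du = 1, integrated from −∞ to ∞.
The integral (without the A² prefactor) comes out to d.
Setting this equal to 1 gives A² = 1/(d).
Substituting d = 2.189 gives A² = 0.45683, so A = 0.67589.

A ≈ 0.6759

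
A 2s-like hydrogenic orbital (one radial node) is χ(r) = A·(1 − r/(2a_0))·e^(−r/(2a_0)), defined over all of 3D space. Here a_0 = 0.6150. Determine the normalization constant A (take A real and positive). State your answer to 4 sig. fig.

A ≈ 0.4136

We need A² ∫|f|² 4πr² dr = 1, taking the integral from 0 to ∞.
With ∫₀^∞ r^4 e^(−αr) dr = 4!/α^5, ∫|χ|² 4πr² dr = A²·(8·π·a_0^3).
So A² = (8·π·a_0^3)^(−1).
With a_0 = 0.6150: A² = 0.17105 and A = 0.41359.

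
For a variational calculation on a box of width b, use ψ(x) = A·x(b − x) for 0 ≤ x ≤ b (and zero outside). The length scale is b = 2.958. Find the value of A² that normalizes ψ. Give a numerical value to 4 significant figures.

The normalization condition is ∫|ψ|² dx = 1 from 0 to b.
Expanding the polynomial and integrating term by term, with ψ = A·x(b − x), the integral evaluates to A²·[b^5/30].
Substituting b = 2.958 gives A² = 0.13247, so A = 0.36397.

A^2 ≈ 0.1325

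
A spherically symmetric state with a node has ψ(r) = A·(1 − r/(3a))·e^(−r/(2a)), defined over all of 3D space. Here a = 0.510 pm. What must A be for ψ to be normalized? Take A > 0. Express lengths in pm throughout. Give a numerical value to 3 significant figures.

A ≈ 0.949 pm^(-3/2)

Require ∫ |ψ|² 4πr² dr = 1 over the whole domain.
The angular integral contributes 4π, leaving ∫₀^∞ r²|ψ|² dr.
Using ∫₀^∞ rⁿ e^(−αr) dr = n!/αⁿ⁺¹, carrying out the integral gives A² · 8·π·a^3/3.
Setting this equal to 1 gives A² = 1/(8·π·a^3/3).
Plugging in a = 0.510 yields A = 0.9486.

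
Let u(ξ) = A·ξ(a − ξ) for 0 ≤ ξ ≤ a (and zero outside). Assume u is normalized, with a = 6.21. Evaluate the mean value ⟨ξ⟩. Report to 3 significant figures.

⟨ξ⟩ ≈ 3.11

⟨ξ⟩ = ∫ ξ |u|² dξ over the full domain.
Evaluating both integrals, ⟨ξ⟩ = a/2.
Putting a = 6.21 gives 3.105.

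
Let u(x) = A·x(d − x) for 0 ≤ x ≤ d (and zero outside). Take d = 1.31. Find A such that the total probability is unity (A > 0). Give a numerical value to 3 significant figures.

Normalization requires ∫|u|² dx = 1, integrated from 0 to d.
Expanding the polynomial and integrating term by term, carrying out the integral gives A² · d^5/30.
Plugging in d = 1.31 yields A = 2.789.

A ≈ 2.79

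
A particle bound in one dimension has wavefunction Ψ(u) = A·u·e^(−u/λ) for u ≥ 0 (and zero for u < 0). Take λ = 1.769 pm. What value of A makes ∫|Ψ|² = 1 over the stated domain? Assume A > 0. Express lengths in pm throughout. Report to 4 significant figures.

Normalization requires ∫|Ψ|² du = 1, integrated from 0 to ∞.
With ∫₀^∞ u^2 e^(−αu) du = 2!/α^3, the integral (without the A² prefactor) comes out to λ^3/4.
With λ = 1.769: A² = 0.72256 and A = 0.85004.

A ≈ 0.8500 pm^(-3/2)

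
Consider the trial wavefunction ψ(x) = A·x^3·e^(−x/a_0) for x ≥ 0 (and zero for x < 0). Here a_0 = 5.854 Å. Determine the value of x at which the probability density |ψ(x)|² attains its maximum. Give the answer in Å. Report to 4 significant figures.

The maximum of |ψ(x)|² occurs where its derivative vanishes.
Solving yields x = 3·a_0.
With a_0 = 5.854, the most probable position is 17.562 Å.

x ≈ 17.56 Å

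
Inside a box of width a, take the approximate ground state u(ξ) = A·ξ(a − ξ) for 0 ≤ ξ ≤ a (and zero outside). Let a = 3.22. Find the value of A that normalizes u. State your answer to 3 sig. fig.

A ≈ 0.294

Require ∫ |u|² dξ = 1 over the whole domain.
With u = A·ξ(a − ξ), the integral evaluates to A²·[a^5/30].
Setting this equal to 1 gives A² = 1/(a^5/30).
With a = 3.22: A² = 0.08666 and A = 0.2944.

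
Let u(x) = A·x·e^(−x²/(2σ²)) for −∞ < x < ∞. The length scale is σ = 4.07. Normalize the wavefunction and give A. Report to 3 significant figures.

A ≈ 0.129

We need A² ∫|f|² dx = 1, taking the integral from −∞ to ∞.
With ∫_{−∞}^{∞} x^(2m) e^(−αx²) dx = (2m−1)!!·√π / (2^m α^(m+1/2)), the integral (without the A² prefactor) comes out to √(π)·σ^3/2.
Hence A² = 1/[√(π)·σ^3/2].
Plugging in σ = 4.07 yields A = 0.1294.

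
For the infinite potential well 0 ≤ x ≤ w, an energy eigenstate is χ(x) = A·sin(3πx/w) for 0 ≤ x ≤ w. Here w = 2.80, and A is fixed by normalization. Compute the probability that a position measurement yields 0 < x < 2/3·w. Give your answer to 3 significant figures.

P ≈ 0.667

|χ|² is the probability density, so P = ∫_{0}^{2/3·w} |χ|² dx.
Since A² = 1/(w/2), this is the region integral divided by the full normalization integral.
Let u = x/w; then A² and the length scale cancel, so P = ∫_{0}^{2/3} sin(3·π·u)^2 du ÷ ∫_{0}^{1} sin(3·π·u)^2 du.
An antiderivative of sin(3·π·u)^2 is u/2 - sin(6·π·u)/(12·π); evaluating from 0 to 2/3 gives 1/3, while the full integral is 1/2.
This works out to P = 2/3.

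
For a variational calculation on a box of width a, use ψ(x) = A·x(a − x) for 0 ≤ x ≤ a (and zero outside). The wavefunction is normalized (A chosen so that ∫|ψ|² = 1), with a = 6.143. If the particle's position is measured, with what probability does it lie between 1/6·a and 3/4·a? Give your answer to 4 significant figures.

|ψ|² is the probability density, so P = ∫_{1/6·a}^{3/4·a} |ψ|² dx.
Since A² = 1/(a^5/30), this is the region integral divided by the full normalization integral.
In terms of u = x/a (A² and the length scale cancel between numerator and denominator), P = [∫_{1/6}^{3/4} u^2·(1 - u)^2 du] / [∫_{0}^{1} u^2·(1 - u)^2 du].
An antiderivative of u^2·(1 - u)^2 is u^3·(6·u^2 - 15·u + 10)/30; evaluating from 1/6 to 3/4 gives ≈ 0.0286997, while the full integral is 1/30.
This works out to P = 0.86099.

P ≈ 0.8610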